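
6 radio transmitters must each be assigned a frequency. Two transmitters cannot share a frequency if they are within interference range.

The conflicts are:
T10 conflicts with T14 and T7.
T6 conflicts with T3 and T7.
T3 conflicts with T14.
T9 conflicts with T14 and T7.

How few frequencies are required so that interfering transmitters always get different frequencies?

3

The cycle T6-T7-T9-T14-T3-T6 has odd length 5, so it cannot be 2-colored; at least 3 frequencies are needed.
Using 3 frequencies: T10=2, T6=3, T3=2, T9=2, T14=1, T7=1. Every pair that conflicts lands in different frequencies.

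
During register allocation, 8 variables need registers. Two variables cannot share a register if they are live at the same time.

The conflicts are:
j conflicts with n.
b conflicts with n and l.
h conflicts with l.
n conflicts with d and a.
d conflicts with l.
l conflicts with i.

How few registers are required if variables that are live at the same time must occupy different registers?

2

h and l conflict, so at least 2 registers are needed.
A valid assignment using 2 registers: j=2, b=2, h=2, n=1, d=2, l=1, i=2, a=2. Each listed conflict is separated.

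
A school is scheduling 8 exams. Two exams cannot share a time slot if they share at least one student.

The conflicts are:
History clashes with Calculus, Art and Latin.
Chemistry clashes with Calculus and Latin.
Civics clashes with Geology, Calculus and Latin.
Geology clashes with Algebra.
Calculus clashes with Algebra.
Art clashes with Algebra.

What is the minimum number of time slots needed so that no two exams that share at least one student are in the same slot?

2

Civics and Latin conflict, so at least 2 time slots are needed.
Using 2 time slots: History=2, Chemistry=2, Civics=2, Geology=1, Calculus=1, Art=1, Latin=1, Algebra=2. Every pair that conflicts lands in different time slots.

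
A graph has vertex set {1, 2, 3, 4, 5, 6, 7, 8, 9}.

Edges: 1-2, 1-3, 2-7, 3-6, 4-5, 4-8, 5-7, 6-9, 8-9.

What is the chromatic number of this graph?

The cycle 1-2-7-5-4-8-9-6-3-1 has odd length 9, so it cannot be 2-colored; at least 3 colors are needed.
One proper 3-coloring: 1=b, 2=a, 3=c, 4=a, 5=b, 6=a, 7=c, 8=b, 9=c. No two adjacent vertices share a color.

3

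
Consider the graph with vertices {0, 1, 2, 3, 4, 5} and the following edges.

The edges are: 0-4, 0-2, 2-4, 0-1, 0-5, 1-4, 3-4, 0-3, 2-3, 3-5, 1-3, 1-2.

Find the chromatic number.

5

0, 1, 2, 3, 4 form a clique, so at least 5 colors are needed.
5 colors suffice: 0=b, 1=d, 2=c, 3=a, 4=e, 5=c. Every edge joins two different colors.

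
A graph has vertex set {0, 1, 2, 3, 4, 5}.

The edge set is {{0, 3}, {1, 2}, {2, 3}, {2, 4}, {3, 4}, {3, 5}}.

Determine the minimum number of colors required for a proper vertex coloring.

3

2, 3, 4 are mutually adjacent, so at least 3 colors are needed.
3 colors suffice: color red → {1, 3}; color blue → {0, 2, 5}; color green → {4}. No two adjacent vertices share a color.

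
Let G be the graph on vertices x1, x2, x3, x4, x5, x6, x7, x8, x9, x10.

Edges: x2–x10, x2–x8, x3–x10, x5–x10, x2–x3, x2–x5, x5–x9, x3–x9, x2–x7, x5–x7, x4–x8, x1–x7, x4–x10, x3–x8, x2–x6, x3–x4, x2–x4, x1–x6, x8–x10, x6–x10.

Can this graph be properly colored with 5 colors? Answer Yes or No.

The chromatic number is 5. x2, x3, x4, x8, x10 form a clique, so at least 5 colors are needed.
One proper 5-coloring: x1=red, x2=red, x3=green, x4=purple, x5=green, x6=green, x7=blue, x8=yellow, x9=red, x10=blue.
That is already a proper 5-coloring.

Yes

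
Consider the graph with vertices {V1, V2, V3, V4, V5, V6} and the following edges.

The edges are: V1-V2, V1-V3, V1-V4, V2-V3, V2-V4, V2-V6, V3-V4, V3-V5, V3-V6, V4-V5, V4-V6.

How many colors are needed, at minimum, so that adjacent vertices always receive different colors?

4

V1, V2, V3, V4 are pairwise adjacent (a clique of size 4), so at least 4 colors are needed.
4 colors suffice: color 1 → {V4}; color 2 → {V3}; color 3 → {V2, V5}; color 4 → {V1, V6}. No two adjacent vertices share a color.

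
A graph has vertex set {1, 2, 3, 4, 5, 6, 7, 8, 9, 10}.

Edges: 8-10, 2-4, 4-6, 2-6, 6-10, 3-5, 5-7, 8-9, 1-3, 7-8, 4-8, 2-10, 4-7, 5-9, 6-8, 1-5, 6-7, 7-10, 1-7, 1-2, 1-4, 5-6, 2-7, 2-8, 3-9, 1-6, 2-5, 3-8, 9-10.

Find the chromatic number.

5

2, 4, 6, 7, 8 are pairwise adjacent (a clique of size 5), so at least 5 colors are needed.
5 colors suffice: 1=a, 2=b, 3=c, 4=e, 5=e, 6=d, 7=c, 8=a, 9=b, 10=e. Every edge joins two different colors.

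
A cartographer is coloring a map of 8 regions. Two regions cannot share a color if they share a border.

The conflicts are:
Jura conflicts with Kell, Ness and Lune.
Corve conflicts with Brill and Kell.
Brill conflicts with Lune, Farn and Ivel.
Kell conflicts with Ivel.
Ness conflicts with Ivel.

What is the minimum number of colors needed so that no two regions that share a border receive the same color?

The cycle Kell-Jura-Lune-Brill-Corve-Kell has odd length 5, so it cannot be 2-colored; at least 3 colors are needed.
One proper 3-coloring: Jura=1, Corve=3, Brill=1, Kell=2, Ness=2, Lune=2, Farn=2, Ivel=3. Each listed conflict is separated.

3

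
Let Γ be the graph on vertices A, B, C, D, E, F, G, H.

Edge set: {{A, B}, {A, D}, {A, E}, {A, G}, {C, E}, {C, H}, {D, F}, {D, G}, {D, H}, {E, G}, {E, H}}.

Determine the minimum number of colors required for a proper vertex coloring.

3

C, E, H are mutually adjacent, so at least 3 colors are needed.
One proper 3-coloring: A=red, B=blue, C=green, D=blue, E=blue, F=red, G=green, H=red. No two adjacent vertices share a color.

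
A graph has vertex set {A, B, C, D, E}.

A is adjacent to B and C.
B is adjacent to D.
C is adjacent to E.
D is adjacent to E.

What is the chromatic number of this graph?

3

The cycle C-A-B-D-E-C has odd length 5, so it cannot be 2-colored; at least 3 colors are needed.
3 colors suffice: color red → {B, C}; color blue → {A, D}; color green → {E}. Every edge joins two different colors.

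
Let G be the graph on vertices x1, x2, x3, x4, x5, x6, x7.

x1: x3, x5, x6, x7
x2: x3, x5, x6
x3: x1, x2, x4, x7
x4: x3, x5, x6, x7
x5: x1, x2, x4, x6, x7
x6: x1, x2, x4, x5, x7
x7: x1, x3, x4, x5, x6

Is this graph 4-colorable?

The chromatic number is 4. x1, x5, x6, x7 are mutually adjacent (a clique of size 4), so at least 4 colors are needed.
4 colors suffice: color 1 → {x3, x5}; color 2 → {x2, x7}; color 3 → {x6}; color 4 → {x1, x4}.
That is already a proper 4-coloring.

Yes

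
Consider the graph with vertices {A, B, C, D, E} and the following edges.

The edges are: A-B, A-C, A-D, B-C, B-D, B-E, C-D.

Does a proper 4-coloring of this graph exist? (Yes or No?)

Yes

The chromatic number is 4. A, B, C, D are pairwise adjacent (a clique of size 4), so at least 4 colors are needed.
4 colors suffice: A=4, B=1, C=3, D=2, E=2.
That is already a proper 4-coloring.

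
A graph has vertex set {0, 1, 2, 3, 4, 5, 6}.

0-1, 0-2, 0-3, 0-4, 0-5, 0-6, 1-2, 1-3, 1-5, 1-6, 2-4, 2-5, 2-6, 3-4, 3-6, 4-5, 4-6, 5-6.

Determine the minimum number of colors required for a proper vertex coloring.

5

0, 2, 4, 5, 6 are mutually adjacent (a clique of size 5), so at least 5 colors are needed.
A valid assignment using 5 colors: 0=red, 1=green, 2=purple, 3=yellow, 4=green, 5=yellow, 6=blue. No two adjacent vertices share a color.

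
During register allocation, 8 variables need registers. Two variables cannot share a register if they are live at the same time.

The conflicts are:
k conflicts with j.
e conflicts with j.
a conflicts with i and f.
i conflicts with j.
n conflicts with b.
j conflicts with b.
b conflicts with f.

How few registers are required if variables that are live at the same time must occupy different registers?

The cycle f-b-j-i-a-f has odd length 5, so it cannot be 2-colored; at least 3 registers are needed.
3 registers suffice: register 1 → {n, j, f}; register 2 → {k, e, i, b}; register 3 → {a}. Every pair that conflicts lands in different registers.

3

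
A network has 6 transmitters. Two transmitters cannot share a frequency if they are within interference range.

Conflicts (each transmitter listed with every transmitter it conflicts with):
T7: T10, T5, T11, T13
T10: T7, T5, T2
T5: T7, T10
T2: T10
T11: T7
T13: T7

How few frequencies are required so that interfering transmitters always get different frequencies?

T7, T10, T5 all conflict with each other, so at least 3 frequencies are needed.
A valid assignment using 3 frequencies: T7=1, T10=2, T5=3, T2=1, T11=2, T13=2. Every pair that conflicts lands in different frequencies.

3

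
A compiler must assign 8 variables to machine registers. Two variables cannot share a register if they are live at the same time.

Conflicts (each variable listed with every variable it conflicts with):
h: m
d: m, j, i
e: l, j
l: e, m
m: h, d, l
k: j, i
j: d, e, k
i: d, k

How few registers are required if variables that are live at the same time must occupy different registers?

The cycle e-j-d-m-l-e has odd length 5, so it cannot be 2-colored; at least 3 registers are needed.
A valid assignment using 3 registers: h=1, d=1, e=3, l=1, m=2, k=1, j=2, i=2. Every pair that conflicts lands in different registers.

3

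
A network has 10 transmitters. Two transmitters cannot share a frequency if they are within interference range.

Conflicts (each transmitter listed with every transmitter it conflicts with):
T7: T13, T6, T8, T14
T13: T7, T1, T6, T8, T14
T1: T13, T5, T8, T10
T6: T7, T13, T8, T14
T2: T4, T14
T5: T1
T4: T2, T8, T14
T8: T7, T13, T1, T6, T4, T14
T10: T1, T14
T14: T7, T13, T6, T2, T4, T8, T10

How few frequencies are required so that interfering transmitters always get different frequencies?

T7, T13, T6, T8, T14 pairwise conflict, so at least 5 frequencies are needed.
5 frequencies suffice: frequency 1 → {T1, T14}; frequency 2 → {T2, T5, T8, T10}; frequency 3 → {T13, T4}; frequency 4 → {T7}; frequency 5 → {T6}. Each listed conflict is separated.

5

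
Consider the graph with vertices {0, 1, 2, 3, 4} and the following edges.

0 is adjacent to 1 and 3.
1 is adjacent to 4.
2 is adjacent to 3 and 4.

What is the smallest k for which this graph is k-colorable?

The cycle 4-2-3-0-1-4 has odd length 5, so it cannot be 2-colored; at least 3 colors are needed.
3 colors suffice: color a → {1, 3}; color b → {0, 4}; color c → {2}. Every edge joins two different colors.

3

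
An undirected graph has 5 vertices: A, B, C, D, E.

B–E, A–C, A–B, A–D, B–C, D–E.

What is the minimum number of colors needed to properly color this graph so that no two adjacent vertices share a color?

A, B, C form a triangle, so at least 3 colors are needed.
3 colors suffice: A=2, B=1, C=3, D=1, E=2. Each edge has distinct colors on its endpoints.

3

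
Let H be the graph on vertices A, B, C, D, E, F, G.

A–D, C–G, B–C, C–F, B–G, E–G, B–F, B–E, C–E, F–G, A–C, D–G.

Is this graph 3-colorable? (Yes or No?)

No

B, C, F, G are mutually adjacent (a clique of size 4), so at least 4 colors are needed.
So 3 colors are not enough.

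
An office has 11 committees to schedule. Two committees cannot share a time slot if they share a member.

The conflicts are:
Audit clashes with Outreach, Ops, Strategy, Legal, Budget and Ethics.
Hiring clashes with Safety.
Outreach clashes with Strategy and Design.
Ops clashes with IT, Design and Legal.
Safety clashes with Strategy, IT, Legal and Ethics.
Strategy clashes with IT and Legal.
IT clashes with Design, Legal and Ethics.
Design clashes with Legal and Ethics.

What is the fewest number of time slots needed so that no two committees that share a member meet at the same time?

4

Ops, IT, Design, Legal are mutually in conflict, so at least 4 time slots are needed.
4 time slots suffice: time slot 1 → {Audit, Hiring, IT}; time slot 2 → {Outreach, Legal, Budget, Ethics}; time slot 3 → {Safety, Design}; time slot 4 → {Ops, Strategy}. Every pair that conflicts lands in different time slots.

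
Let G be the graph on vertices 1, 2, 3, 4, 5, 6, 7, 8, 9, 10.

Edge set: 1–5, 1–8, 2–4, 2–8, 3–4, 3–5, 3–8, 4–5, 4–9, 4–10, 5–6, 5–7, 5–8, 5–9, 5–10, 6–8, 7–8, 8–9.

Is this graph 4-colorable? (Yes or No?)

Yes

The chromatic number is 3. 1, 5, 8 are mutually adjacent, so at least 3 colors are needed.
A valid assignment using 3 colors: 1=green, 2=red, 3=green, 4=blue, 5=red, 6=green, 7=green, 8=blue, 9=green, 10=green.
Since 4 ≥ 3, a proper 4-coloring certainly exists.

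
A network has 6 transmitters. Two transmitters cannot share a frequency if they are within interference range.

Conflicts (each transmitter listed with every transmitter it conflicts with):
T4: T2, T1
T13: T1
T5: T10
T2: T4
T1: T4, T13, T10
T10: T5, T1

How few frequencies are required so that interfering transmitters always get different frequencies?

T13 and T1 conflict, so at least 2 frequencies are needed.
Using 2 frequencies: T4=2, T13=2, T5=1, T2=1, T1=1, T10=2. No two conflicting transmitters share a frequency.

2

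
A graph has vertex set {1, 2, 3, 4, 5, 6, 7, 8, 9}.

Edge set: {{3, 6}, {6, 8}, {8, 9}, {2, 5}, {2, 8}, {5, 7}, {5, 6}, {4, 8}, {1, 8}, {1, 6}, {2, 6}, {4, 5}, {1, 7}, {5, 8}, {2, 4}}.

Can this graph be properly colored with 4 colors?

The chromatic number is 4. 2, 4, 5, 8 form a clique, so at least 4 colors are needed.
4 colors suffice: 1=green, 2=yellow, 3=red, 4=blue, 5=green, 6=blue, 7=red, 8=red, 9=blue.
That is already a proper 4-coloring.

Yes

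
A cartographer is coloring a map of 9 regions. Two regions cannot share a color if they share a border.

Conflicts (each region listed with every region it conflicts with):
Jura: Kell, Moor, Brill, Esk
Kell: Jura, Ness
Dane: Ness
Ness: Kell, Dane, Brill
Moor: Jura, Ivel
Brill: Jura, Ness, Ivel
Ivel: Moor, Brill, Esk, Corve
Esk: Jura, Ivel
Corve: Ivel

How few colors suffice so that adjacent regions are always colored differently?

Dane and Ness conflict, so at least 2 colors are needed.
2 colors suffice: color 1 → {Jura, Ness, Ivel}; color 2 → {Kell, Dane, Moor, Brill, Esk, Corve}. Every pair that conflicts lands in different colors.

2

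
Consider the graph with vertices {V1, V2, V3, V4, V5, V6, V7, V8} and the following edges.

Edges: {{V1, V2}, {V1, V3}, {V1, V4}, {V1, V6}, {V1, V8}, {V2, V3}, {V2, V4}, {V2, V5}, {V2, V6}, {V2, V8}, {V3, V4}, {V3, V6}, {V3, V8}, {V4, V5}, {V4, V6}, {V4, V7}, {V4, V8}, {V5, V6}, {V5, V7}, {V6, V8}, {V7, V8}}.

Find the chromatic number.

6

V1, V2, V3, V4, V6, V8 are pairwise adjacent (a clique of size 6), so at least 6 colors are needed.
6 colors suffice: V1=5, V2=3, V3=6, V4=1, V5=2, V6=4, V7=3, V8=2. Every edge joins two different colors.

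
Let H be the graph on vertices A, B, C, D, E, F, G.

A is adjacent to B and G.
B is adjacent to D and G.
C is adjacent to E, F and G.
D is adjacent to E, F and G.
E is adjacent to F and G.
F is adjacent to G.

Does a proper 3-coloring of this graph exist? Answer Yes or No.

No

D, E, F, G are pairwise adjacent (a clique of size 4), so at least 4 colors are needed.
So 3 colors are not enough.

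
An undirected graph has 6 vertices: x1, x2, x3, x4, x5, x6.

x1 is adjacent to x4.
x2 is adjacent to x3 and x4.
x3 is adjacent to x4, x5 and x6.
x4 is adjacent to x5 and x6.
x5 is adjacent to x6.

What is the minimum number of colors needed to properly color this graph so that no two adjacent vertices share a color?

x3, x4, x5, x6 are mutually adjacent (a clique of size 4), so at least 4 colors are needed.
4 colors suffice: x1=2, x2=3, x3=2, x4=1, x5=4, x6=3. Each edge has distinct colors on its endpoints.

4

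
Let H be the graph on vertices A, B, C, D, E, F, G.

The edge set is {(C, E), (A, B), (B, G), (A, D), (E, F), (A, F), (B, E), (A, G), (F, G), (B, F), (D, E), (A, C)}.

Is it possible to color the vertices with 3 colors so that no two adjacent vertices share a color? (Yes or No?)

No

A, B, F, G form a clique, so at least 4 colors are needed.
So 3 colors are not enough.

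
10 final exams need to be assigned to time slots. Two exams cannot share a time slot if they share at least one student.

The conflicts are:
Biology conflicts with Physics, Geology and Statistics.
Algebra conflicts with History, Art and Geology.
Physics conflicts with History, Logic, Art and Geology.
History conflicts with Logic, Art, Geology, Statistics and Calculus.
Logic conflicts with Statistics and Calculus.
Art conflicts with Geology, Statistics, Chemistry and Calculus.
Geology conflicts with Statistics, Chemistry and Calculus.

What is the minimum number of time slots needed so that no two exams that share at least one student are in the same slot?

4

Physics, History, Art, Geology all conflict with each other, so at least 4 time slots are needed.
4 time slots suffice: time slot 1 → {Logic, Geology}; time slot 2 → {Biology, History, Chemistry}; time slot 3 → {Art}; time slot 4 → {Algebra, Physics, Statistics, Calculus}. Each listed conflict is separated.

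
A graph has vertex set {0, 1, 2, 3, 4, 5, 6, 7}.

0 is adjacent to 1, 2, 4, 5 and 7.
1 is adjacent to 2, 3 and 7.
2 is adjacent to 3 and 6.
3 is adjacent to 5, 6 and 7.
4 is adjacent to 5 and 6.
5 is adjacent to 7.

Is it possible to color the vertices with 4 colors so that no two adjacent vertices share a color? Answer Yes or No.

The chromatic number is 3. 2, 3, 6 are pairwise adjacent, so at least 3 colors are needed.
One proper 3-coloring: 0=red, 1=blue, 2=green, 3=red, 4=green, 5=blue, 6=blue, 7=green.
Since 4 ≥ 3, a proper 4-coloring certainly exists.

Yes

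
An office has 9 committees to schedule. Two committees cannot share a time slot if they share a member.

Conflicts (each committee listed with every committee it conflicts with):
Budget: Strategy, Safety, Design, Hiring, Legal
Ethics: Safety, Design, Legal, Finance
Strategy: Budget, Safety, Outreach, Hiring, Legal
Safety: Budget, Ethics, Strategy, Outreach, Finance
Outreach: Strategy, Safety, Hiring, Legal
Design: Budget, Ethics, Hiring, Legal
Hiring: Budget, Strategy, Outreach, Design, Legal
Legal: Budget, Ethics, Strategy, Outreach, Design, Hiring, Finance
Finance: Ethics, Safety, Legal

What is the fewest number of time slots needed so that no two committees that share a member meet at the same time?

Budget, Design, Hiring, Legal all conflict with each other, so at least 4 time slots are needed.
4 time slots suffice: time slot 1 → {Safety, Legal}; time slot 2 → {Budget, Ethics, Outreach}; time slot 3 → {Hiring, Finance}; time slot 4 → {Strategy, Design}. Each listed conflict is separated.

4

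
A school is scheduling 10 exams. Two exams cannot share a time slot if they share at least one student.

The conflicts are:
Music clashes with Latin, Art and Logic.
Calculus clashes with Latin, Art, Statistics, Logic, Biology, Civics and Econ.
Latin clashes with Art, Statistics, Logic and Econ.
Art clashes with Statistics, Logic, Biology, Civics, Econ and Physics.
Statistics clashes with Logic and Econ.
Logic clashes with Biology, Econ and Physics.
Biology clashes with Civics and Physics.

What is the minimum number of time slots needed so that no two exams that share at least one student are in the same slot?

Calculus, Latin, Art, Statistics, Logic, Econ pairwise conflict, so at least 6 time slots are needed.
6 time slots suffice: time slot 1 → {Art}; time slot 2 → {Logic, Civics}; time slot 3 → {Music, Calculus, Physics}; time slot 4 → {Latin, Biology}; time slot 5 → {Econ}; time slot 6 → {Statistics}. Each listed conflict is separated.

6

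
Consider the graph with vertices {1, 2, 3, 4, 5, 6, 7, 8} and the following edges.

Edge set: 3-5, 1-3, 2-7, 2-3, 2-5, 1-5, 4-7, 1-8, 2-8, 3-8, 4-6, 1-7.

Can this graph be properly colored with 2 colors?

2, 3, 8 are mutually adjacent, so at least 3 colors are needed.
So 2 colors are not enough.

No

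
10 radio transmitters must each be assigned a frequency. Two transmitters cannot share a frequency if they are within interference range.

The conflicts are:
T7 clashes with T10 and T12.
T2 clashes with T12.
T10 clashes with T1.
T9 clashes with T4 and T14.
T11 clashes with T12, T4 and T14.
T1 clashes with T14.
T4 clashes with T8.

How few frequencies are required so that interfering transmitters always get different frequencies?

T11 and T12 conflict, so at least 2 frequencies are needed.
2 frequencies suffice: frequency 1 → {T10, T12, T4, T14}; frequency 2 → {T7, T2, T9, T11, T1, T8}. Each listed conflict is separated.

2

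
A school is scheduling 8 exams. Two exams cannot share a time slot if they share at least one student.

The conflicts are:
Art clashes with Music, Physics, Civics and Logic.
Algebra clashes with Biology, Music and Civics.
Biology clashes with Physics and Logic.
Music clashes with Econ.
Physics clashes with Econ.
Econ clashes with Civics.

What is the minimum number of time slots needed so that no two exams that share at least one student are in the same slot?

The cycle Biology-Algebra-Music-Art-Physics-Biology has odd length 5, so it cannot be 2-colored; at least 3 time slots are needed.
A valid assignment using 3 time slots: Art=1, Algebra=1, Biology=3, Music=2, Physics=2, Econ=1, Civics=2, Logic=2. No two conflicting exams share a time slot.

3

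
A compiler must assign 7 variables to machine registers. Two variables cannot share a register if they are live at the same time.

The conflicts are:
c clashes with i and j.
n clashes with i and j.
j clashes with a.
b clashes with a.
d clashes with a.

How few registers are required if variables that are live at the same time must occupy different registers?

2

b and a conflict, so at least 2 registers are needed.
A valid assignment using 2 registers: c=2, n=2, i=1, j=1, b=1, d=1, a=2. No two conflicting variables share a register.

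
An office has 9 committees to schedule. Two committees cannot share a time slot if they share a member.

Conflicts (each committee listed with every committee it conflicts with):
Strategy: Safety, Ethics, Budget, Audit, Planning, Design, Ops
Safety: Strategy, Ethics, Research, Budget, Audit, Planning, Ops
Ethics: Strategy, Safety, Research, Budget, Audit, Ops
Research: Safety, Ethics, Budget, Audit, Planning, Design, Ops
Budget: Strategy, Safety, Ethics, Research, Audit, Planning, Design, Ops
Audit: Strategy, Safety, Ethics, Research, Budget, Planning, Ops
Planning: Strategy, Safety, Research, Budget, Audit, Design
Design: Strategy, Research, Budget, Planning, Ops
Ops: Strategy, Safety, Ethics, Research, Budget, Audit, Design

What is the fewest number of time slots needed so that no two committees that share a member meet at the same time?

Safety, Ethics, Research, Budget, Audit, Ops are mutually in conflict, so at least 6 time slots are needed.
Using 6 time slots: Strategy=2, Safety=5, Ethics=6, Research=2, Budget=1, Audit=3, Planning=4, Design=3, Ops=4. No two conflicting committees share a time slot.

6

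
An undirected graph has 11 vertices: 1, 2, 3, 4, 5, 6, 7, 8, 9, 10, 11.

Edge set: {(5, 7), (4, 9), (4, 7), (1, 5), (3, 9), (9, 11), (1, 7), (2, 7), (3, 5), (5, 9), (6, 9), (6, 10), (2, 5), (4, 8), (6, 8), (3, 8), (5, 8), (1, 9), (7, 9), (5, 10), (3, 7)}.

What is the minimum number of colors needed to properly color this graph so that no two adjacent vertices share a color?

3, 5, 7, 9 form a clique, so at least 4 colors are needed.
One proper 4-coloring: 1=yellow, 2=red, 3=yellow, 4=blue, 5=blue, 6=blue, 7=green, 8=red, 9=red, 10=red, 11=blue. Every edge joins two different colors.

4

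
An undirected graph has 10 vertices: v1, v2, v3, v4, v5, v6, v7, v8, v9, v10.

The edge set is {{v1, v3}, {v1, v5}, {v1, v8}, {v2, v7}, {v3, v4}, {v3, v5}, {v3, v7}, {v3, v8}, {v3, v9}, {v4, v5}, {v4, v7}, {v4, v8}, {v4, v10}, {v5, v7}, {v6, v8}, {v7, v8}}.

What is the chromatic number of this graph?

4

v3, v4, v5, v7 form a clique, so at least 4 colors are needed.
4 colors suffice: color red → {v2, v3, v6, v10}; color blue → {v1, v4, v9}; color green → {v5, v8}; color yellow → {v7}. Each edge has distinct colors on its endpoints.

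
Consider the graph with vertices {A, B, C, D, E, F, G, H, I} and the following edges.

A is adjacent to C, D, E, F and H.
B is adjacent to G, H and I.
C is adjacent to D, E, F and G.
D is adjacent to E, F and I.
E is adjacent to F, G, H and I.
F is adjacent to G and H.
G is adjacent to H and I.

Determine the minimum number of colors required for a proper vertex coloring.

5

A, C, D, E, F are pairwise adjacent (a clique of size 5), so at least 5 colors are needed.
5 colors suffice: A=2, B=1, C=4, D=5, E=1, F=3, G=2, H=4, I=3. No two adjacent vertices share a color.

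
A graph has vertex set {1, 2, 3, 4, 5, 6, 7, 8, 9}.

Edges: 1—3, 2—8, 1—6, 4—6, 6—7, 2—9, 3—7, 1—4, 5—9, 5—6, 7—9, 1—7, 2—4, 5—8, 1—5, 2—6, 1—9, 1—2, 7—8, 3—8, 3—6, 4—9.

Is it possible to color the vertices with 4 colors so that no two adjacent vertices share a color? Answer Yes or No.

The chromatic number is 4. 1, 3, 6, 7 form a clique, so at least 4 colors are needed.
One proper 4-coloring: 1=red, 2=green, 3=yellow, 4=yellow, 5=green, 6=blue, 7=green, 8=red, 9=blue.
That is already a proper 4-coloring.

Yes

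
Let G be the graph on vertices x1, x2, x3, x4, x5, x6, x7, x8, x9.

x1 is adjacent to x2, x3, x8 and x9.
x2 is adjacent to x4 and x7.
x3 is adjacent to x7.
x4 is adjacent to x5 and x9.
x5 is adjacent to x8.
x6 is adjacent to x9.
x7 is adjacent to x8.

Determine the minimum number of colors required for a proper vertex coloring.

3

The cycle x8-x1-x9-x4-x5-x8 has odd length 5, so it cannot be 2-colored; at least 3 colors are needed.
A valid assignment using 3 colors: x1=R, x2=B, x3=B, x4=R, x5=G, x6=R, x7=R, x8=B, x9=B. No two adjacent vertices share a color.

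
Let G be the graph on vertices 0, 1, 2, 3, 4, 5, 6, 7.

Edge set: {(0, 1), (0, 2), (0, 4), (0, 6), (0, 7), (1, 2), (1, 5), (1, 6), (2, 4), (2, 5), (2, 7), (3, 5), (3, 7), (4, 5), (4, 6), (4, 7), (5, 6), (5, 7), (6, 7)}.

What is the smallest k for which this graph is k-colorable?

4

0, 2, 4, 7 are mutually adjacent (a clique of size 4), so at least 4 colors are needed.
4 colors suffice: color a → {0, 5}; color b → {1, 7}; color c → {2, 3, 6}; color d → {4}. No two adjacent vertices share a color.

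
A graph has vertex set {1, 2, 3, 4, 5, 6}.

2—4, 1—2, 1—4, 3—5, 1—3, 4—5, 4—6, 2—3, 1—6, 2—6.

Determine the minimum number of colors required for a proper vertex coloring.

1, 2, 4, 6 are pairwise adjacent (a clique of size 4), so at least 4 colors are needed.
One proper 4-coloring: 1=a, 2=c, 3=b, 4=b, 5=a, 6=d. Every edge joins two different colors.

4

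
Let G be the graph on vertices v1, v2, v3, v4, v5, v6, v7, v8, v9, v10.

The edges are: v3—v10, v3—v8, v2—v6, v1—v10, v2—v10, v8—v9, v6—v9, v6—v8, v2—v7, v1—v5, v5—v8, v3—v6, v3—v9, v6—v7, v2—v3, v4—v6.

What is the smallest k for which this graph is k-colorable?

v3, v6, v8, v9 are mutually adjacent (a clique of size 4), so at least 4 colors are needed.
One proper 4-coloring: v1=2, v2=3, v3=2, v4=2, v5=1, v6=1, v7=2, v8=3, v9=4, v10=1. Every edge joins two different colors.

4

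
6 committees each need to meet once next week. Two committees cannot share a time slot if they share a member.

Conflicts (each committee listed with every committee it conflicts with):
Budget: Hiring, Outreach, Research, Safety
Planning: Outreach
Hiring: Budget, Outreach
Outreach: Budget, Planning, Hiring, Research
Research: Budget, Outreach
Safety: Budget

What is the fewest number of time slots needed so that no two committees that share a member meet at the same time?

Budget, Outreach, Research all conflict with each other, so at least 3 time slots are needed.
3 time slots suffice: time slot 1 → {Budget, Planning}; time slot 2 → {Outreach, Safety}; time slot 3 → {Hiring, Research}. Each listed conflict is separated.

3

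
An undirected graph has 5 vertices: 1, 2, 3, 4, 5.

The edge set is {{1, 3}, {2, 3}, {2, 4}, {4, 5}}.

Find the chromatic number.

1 and 3 are adjacent, so at least 2 colors are needed.
2 colors suffice: color red → {3, 4}; color blue → {1, 2, 5}. No two adjacent vertices share a color.

2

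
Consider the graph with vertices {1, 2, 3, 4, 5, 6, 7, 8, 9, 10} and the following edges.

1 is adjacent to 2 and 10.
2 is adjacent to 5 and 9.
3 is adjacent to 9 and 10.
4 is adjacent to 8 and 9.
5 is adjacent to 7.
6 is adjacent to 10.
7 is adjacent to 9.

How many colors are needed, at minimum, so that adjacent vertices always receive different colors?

The cycle 2-1-10-3-9-2 has odd length 5, so it cannot be 2-colored; at least 3 colors are needed.
3 colors suffice: color red → {5, 8, 9, 10}; color blue → {2, 3, 4, 6, 7}; color green → {1}. No two adjacent vertices share a color.

3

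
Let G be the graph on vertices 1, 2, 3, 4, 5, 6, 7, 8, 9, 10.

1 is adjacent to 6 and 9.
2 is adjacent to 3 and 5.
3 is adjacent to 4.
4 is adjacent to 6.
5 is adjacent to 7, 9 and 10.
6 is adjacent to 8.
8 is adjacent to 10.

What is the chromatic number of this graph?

The cycle 6-4-3-2-5-9-1-6 has odd length 7, so it cannot be 2-colored; at least 3 colors are needed.
3 colors suffice: color a → {3, 5, 6}; color b → {2, 4, 7, 8, 9}; color c → {1, 10}. No two adjacent vertices share a color.

3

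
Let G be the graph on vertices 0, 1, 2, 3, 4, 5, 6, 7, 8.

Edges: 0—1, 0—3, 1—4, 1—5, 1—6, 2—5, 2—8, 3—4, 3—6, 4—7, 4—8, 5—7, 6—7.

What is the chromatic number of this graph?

The cycle 8-4-1-5-2-8 has odd length 5, so it cannot be 2-colored; at least 3 colors are needed.
3 colors suffice: 0=blue, 1=red, 2=red, 3=red, 4=blue, 5=blue, 6=blue, 7=red, 8=green. Each edge has distinct colors on its endpoints.

3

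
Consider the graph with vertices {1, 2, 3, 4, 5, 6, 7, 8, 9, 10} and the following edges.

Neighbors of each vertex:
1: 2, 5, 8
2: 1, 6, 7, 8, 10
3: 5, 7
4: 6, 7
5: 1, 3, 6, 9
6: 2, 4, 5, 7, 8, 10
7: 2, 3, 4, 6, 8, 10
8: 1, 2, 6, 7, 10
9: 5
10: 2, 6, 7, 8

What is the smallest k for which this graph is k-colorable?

2, 6, 7, 8, 10 form a clique, so at least 5 colors are needed.
One proper 5-coloring: 1=red, 2=yellow, 3=red, 4=green, 5=blue, 6=red, 7=blue, 8=green, 9=red, 10=purple. Each edge has distinct colors on its endpoints.

5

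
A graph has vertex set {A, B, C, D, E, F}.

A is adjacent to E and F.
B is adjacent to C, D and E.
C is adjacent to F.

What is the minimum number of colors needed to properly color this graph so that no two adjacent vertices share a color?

The cycle A-E-B-C-F-A has odd length 5, so it cannot be 2-colored; at least 3 colors are needed.
3 colors suffice: color 1 → {A, B}; color 2 → {C, D, E}; color 3 → {F}. No two adjacent vertices share a color.

3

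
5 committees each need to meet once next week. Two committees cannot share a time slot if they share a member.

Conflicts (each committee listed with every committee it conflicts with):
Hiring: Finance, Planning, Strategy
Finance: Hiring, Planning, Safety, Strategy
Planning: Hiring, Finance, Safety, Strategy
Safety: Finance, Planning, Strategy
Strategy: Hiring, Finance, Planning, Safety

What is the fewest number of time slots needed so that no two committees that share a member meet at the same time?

Finance, Planning, Safety, Strategy all conflict with each other, so at least 4 time slots are needed.
4 time slots suffice: time slot 1 → {Planning}; time slot 2 → {Strategy}; time slot 3 → {Finance}; time slot 4 → {Hiring, Safety}. Each listed conflict is separated.

4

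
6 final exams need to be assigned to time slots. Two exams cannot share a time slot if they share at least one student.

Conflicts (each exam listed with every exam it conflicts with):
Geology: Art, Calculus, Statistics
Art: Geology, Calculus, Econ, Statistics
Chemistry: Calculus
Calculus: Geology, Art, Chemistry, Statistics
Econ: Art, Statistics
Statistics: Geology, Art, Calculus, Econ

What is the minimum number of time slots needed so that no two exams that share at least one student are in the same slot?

4

Geology, Art, Calculus, Statistics are mutually in conflict, so at least 4 time slots are needed.
A valid assignment using 4 time slots: Geology=4, Art=3, Chemistry=2, Calculus=1, Econ=1, Statistics=2. No two conflicting exams share a time slot.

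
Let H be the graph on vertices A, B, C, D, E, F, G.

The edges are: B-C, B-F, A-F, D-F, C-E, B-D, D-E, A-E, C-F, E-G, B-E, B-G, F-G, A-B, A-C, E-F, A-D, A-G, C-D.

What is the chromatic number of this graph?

A, B, C, D, E, F form a clique, so at least 6 colors are needed.
6 colors suffice: color 1 → {A}; color 2 → {B}; color 3 → {F}; color 4 → {E}; color 5 → {C, G}; color 6 → {D}. Each edge has distinct colors on its endpoints.

6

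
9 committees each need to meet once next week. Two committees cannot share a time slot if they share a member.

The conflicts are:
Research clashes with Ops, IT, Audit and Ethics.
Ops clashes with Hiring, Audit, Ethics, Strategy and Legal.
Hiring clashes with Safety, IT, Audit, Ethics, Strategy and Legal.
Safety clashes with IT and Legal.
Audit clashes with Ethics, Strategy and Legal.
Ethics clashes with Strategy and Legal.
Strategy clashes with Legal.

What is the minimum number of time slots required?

6

Ops, Hiring, Audit, Ethics, Strategy, Legal all conflict with each other, so at least 6 time slots are needed.
Using 6 time slots: Research=1, Ops=5, Hiring=1, Safety=3, IT=2, Audit=2, Ethics=3, Strategy=6, Legal=4. Every pair that conflicts lands in different time slots.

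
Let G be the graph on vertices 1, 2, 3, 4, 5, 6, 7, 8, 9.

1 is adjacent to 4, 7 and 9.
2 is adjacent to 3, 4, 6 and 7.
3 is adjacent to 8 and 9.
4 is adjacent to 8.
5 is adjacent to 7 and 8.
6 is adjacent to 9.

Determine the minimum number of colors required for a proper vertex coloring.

3

The cycle 1-9-6-2-7-1 has odd length 5, so it cannot be 2-colored; at least 3 colors are needed.
3 colors suffice: color a → {1, 2, 8}; color b → {3, 4, 6, 7}; color c → {5, 9}. Each edge has distinct colors on its endpoints.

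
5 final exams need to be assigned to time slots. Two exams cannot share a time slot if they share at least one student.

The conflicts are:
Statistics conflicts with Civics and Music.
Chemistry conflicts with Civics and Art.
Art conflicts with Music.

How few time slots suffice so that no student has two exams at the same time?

3

The cycle Art-Music-Statistics-Civics-Chemistry-Art has odd length 5, so it cannot be 2-colored; at least 3 time slots are needed.
3 time slots suffice: time slot 1 → {Statistics, Chemistry}; time slot 2 → {Civics, Music}; time slot 3 → {Art}. Each listed conflict is separated.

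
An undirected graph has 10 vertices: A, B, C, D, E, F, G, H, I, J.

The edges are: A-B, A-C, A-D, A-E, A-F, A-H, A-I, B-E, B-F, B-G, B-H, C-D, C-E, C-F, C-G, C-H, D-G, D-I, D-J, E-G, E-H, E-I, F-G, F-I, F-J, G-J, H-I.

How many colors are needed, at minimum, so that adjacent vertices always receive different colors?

4

A, E, H, I form a clique, so at least 4 colors are needed.
4 colors suffice: A=red, B=green, C=green, D=blue, E=blue, F=blue, G=red, H=yellow, I=green, J=green. Every edge joins two different colors.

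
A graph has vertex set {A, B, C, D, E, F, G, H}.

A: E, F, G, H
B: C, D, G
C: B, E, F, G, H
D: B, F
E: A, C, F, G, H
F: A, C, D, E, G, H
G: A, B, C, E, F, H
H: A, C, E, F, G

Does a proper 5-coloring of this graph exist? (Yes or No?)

The chromatic number is 5. C, E, F, G, H are mutually adjacent (a clique of size 5), so at least 5 colors are needed.
One proper 5-coloring: A=green, B=red, C=green, D=blue, E=yellow, F=red, G=blue, H=purple.
That is already a proper 5-coloring.

Yes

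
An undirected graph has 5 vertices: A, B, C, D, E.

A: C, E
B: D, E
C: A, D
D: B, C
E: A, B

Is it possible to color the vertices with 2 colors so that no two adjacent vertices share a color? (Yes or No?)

The cycle C-D-B-E-A-C has odd length 5, so it cannot be 2-colored; at least 3 colors are needed.
So 2 colors are not enough.

No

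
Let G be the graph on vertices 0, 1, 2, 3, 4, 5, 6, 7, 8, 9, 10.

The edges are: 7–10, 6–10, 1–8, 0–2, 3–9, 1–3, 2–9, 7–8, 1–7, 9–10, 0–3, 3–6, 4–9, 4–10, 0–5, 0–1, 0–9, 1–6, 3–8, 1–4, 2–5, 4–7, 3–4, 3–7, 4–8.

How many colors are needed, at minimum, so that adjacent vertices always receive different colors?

5

1, 3, 4, 7, 8 are pairwise adjacent (a clique of size 5), so at least 5 colors are needed.
One proper 5-coloring: 0=c, 1=b, 2=a, 3=a, 4=c, 5=b, 6=c, 7=d, 8=e, 9=b, 10=a. Each edge has distinct colors on its endpoints.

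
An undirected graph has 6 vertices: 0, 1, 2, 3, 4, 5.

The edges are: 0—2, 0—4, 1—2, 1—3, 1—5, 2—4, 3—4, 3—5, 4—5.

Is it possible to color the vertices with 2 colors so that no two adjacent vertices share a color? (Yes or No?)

0, 2, 4 form a triangle, so at least 3 colors are needed.
So 2 colors are not enough.

No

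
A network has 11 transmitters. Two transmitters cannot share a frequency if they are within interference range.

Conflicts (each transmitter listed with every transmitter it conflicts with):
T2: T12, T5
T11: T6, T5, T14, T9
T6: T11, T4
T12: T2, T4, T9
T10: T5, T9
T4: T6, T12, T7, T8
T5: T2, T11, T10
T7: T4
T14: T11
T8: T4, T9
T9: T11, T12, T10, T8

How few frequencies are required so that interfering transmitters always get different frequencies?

The cycle T6-T11-T9-T8-T4-T6 has odd length 5, so it cannot be 2-colored; at least 3 frequencies are needed.
3 frequencies suffice: frequency 1 → {T4, T5, T14, T9}; frequency 2 → {T11, T12, T10, T7, T8}; frequency 3 → {T2, T6}. No two conflicting transmitters share a frequency.

3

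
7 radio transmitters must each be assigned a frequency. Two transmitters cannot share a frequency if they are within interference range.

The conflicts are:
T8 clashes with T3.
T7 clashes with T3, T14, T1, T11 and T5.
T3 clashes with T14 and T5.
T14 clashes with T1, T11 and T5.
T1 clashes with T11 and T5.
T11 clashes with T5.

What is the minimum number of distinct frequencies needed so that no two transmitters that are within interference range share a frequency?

5

T7, T14, T1, T11, T5 all conflict with each other, so at least 5 frequencies are needed.
5 frequencies suffice: frequency 1 → {T8, T7}; frequency 2 → {T5}; frequency 3 → {T14}; frequency 4 → {T3, T11}; frequency 5 → {T1}. No two conflicting transmitters share a frequency.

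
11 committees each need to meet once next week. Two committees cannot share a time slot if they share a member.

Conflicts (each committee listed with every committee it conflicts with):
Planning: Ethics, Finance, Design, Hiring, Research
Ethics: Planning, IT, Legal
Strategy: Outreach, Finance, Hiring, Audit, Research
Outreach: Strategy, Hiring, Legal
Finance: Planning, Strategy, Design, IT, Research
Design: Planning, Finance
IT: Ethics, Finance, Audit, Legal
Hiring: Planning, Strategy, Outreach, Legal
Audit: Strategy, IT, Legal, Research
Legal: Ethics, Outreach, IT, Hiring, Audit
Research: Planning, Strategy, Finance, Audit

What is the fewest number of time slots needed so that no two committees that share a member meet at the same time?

IT, Audit, Legal all conflict with each other, so at least 3 time slots are needed.
Using 3 time slots: Planning=2, Ethics=1, Strategy=2, Outreach=3, Finance=1, Design=3, IT=3, Hiring=1, Audit=1, Legal=2, Research=3. No two conflicting committees share a time slot.

3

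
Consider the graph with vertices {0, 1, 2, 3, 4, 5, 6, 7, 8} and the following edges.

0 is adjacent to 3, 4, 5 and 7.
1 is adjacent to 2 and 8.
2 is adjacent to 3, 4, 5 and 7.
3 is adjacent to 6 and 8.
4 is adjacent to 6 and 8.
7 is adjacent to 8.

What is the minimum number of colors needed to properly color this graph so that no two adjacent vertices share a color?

1 and 8 are adjacent, so at least 2 colors are needed.
One proper 2-coloring: 0=red, 1=blue, 2=red, 3=blue, 4=blue, 5=blue, 6=red, 7=blue, 8=red. No two adjacent vertices share a color.

2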